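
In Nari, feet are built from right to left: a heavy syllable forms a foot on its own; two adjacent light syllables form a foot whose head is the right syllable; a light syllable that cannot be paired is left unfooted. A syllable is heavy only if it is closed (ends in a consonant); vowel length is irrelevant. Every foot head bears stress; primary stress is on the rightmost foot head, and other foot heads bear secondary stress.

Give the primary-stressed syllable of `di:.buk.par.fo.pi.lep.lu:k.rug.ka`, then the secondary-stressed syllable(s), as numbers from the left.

primary 8, secondary 2, 3, 5, 6, 7

Weights: 1 di: L, 2 buk H, 3 par H, 4 fo L, 5 pi L, 6 lep H, 7 lu:k H, 8 rug H, 9 ka L.
Parse right to left (heavy = foot alone; LL = one foot; stranded L unfooted): di: (ˈbuk) (ˈpar) (fo.ˈpi) (ˈlep) (ˈlu:k) (ˈrug) ka.
Foot heads: 2, 3, 5, 6, 7, 8.
Primary stress on the rightmost head = syllable 8.
Secondary stress on 2, 3, 5, 6, 7: di:.ˌbuk.ˌpar.fo.ˌpi.ˌlep.ˌlu:k.ˈrug.ka.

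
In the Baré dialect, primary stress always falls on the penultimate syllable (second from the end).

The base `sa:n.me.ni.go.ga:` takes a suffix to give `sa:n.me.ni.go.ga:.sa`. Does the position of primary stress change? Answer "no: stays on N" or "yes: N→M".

Base `sa:n.me.ni.go.ga:` (5 syllables):
  The word has 5 syllables; the penultimate syllable (second from the end) is syllable 4 (go).
  → primary stress on syllable 4.
Suffixed `sa:n.me.ni.go.ga:.sa` (6 syllables):
  The word has 6 syllables; the penultimate syllable (second from the end) is syllable 5 (ga:).
  → primary stress on syllable 5.

yes: 4→5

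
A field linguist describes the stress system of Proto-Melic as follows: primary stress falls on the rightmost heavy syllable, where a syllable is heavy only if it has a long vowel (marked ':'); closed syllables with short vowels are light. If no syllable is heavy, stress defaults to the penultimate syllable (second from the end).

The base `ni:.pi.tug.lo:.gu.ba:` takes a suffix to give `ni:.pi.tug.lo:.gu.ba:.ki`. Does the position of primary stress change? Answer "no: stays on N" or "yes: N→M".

no: stays on 6

Base `ni:.pi.tug.lo:.gu.ba:` (6 syllables):
  Weights: 1 ni: H, 2 pi L, 3 tug L, 4 lo: H, 5 gu L, 6 ba: H.
  Heavy syllables in the domain: 1, 4, 6. The rightmost is syllable 6 (ba:).
  → primary stress on syllable 6.
Suffixed `ni:.pi.tug.lo:.gu.ba:.ki` (7 syllables):
  Weights: 1 ni: H, 2 pi L, 3 tug L, 4 lo: H, 5 gu L, 6 ba: H, 7 ki L.
  Heavy syllables in the domain: 1, 4, 6. The rightmost is syllable 6 (ba:).
  → primary stress on syllable 6.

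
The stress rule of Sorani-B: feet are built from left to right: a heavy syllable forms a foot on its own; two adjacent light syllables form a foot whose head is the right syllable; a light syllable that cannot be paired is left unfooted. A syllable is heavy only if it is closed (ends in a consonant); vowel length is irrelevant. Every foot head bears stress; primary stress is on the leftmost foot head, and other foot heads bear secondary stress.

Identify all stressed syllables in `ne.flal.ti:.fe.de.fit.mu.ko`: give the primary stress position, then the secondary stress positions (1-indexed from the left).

primary 2, secondary 4, 6, 8

Weights: 1 ne L, 2 flal H, 3 ti: L, 4 fe L, 5 de L, 6 fit H, 7 mu L, 8 ko L.
Parse left to right (heavy = foot alone; LL = one foot; stranded L unfooted): ne (ˈflal) (ti:.ˈfe) de (ˈfit) (mu.ˈko).
Foot heads: 2, 4, 6, 8.
Primary stress on the leftmost head = syllable 2.
Secondary stress on 4, 6, 8: ne.ˈflal.ti:.ˌfe.de.ˌfit.mu.ˌko.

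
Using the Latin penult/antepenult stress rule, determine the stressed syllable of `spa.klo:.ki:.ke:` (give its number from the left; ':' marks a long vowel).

3

Classical Latin: stress the penult if heavy (long vowel or closed), else the antepenult.
Weights: 2 klo: H, 3 ki: H, 4 ke: H.
The penult (syllable 3, ki:) is heavy, so it takes stress.
Stress on syllable 3: spa.klo:.ˈki:.ke:.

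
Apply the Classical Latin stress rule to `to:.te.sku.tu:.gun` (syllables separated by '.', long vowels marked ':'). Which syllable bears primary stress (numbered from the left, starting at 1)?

Classical Latin: stress the penult if heavy (long vowel or closed), else the antepenult.
Weights: 3 sku L, 4 tu: H, 5 gun H.
The penult (syllable 4, tu:) is heavy, so it takes stress.
Stress on syllable 4: to:.te.sku.ˈtu:.gun.

4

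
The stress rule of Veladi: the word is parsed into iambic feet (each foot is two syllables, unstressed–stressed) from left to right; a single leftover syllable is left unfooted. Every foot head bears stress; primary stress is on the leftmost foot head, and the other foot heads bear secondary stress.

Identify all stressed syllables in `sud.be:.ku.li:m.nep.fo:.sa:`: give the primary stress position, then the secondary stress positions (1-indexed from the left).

primary 2, secondary 4, 6

Parse left to right into iambic (σˈσ) feet: (sud.ˈbe:) (ku.ˈli:m) (nep.ˈfo:) sa:. Syllable 7 is left unfooted.
Foot heads (stressed positions): 2, 4, 6.
End Rule Leftmost: primary stress on the leftmost head = syllable 2.
Secondary stress on 4, 6: sud.ˈbe:.ku.ˌli:m.nep.ˌfo:.sa:.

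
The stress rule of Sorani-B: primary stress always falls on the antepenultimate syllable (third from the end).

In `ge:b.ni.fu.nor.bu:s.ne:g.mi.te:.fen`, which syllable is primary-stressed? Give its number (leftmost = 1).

7

The word has 9 syllables; the antepenultimate syllable (third from the end) is syllable 7 (mi).
Primary stress: syllable 7 → ge:b.ni.fu.nor.bu:s.ne:g.ˈmi.te:.fen.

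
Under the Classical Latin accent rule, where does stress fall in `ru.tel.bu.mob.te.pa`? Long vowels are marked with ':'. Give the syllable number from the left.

Classical Latin: stress the penult if heavy (long vowel or closed), else the antepenult.
Weights: 4 mob H, 5 te L, 6 pa L.
The penult (syllable 5, te) is light, so stress falls on the antepenult (syllable 4, mob).
Stress on syllable 4: ru.tel.bu.ˈmob.te.pa.

4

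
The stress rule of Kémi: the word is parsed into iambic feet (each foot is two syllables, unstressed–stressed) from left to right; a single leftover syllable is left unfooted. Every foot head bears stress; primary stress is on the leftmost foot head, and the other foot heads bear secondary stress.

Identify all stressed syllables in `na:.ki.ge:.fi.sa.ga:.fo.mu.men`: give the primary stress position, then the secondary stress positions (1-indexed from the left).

Parse left to right into iambic (σˈσ) feet: (na:.ˈki) (ge:.ˈfi) (sa.ˈga:) (fo.ˈmu) men. Syllable 9 is left unfooted.
Foot heads (stressed positions): 2, 4, 6, 8.
End Rule Leftmost: primary stress on the leftmost head = syllable 2.
Secondary stress on 4, 6, 8: na:.ˈki.ge:.ˌfi.sa.ˌga:.fo.ˌmu.men.

primary 2, secondary 4, 6, 8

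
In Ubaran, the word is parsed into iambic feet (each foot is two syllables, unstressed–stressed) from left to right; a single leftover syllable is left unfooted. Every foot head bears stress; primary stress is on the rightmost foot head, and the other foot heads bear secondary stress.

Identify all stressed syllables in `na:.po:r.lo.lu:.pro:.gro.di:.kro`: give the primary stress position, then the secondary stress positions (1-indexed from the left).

Parse left to right into iambic (σˈσ) feet: (na:.ˈpo:r) (lo.ˈlu:) (pro:.ˈgro) (di:.ˈkro).
Foot heads (stressed positions): 2, 4, 6, 8.
End Rule Rightmost: primary stress on the rightmost head = syllable 8.
Secondary stress on 2, 4, 6: na:.ˌpo:r.lo.ˌlu:.pro:.ˌgro.di:.ˈkro.

primary 8, secondary 2, 4, 6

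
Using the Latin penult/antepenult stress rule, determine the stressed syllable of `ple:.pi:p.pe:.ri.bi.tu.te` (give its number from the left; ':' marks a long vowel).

Classical Latin: stress the penult if heavy (long vowel or closed), else the antepenult.
Weights: 5 bi L, 6 tu L, 7 te L.
The penult (syllable 6, tu) is light, so stress falls on the antepenult (syllable 5, bi).
Stress on syllable 5: ple:.pi:p.pe:.ri.ˈbi.tu.te.

5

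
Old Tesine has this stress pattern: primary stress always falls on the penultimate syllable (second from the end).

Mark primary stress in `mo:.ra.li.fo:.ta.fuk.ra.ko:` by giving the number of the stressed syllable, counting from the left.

7

The word has 8 syllables; the penultimate syllable (second from the end) is syllable 7 (ra).
Primary stress: syllable 7 → mo:.ra.li.fo:.ta.fuk.ˈra.ko:.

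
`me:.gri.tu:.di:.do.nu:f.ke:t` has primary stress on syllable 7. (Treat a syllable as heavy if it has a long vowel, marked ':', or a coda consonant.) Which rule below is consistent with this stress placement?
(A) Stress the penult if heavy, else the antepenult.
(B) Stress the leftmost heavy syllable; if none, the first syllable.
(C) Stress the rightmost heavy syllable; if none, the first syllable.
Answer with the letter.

Rule A → syllable 6 (observed: 7).
Rule B → syllable 1 (observed: 7).
Rule C → syllable 7 ✓.

C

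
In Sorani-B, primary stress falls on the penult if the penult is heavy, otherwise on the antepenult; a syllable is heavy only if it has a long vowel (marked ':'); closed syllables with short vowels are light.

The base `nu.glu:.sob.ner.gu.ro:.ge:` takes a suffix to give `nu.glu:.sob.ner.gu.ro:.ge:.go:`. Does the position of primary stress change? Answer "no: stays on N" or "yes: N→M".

yes: 6→7

Base `nu.glu:.sob.ner.gu.ro:.ge:` (7 syllables):
  Weights: 5 gu L, 6 ro: H, 7 ge: H.
  The penult (syllable 6, ro:) is heavy, so it takes stress.
  → primary stress on syllable 6.
Suffixed `nu.glu:.sob.ner.gu.ro:.ge:.go:` (8 syllables):
  Weights: 6 ro: H, 7 ge: H, 8 go: H.
  The penult (syllable 7, ge:) is heavy, so it takes stress.
  → primary stress on syllable 7.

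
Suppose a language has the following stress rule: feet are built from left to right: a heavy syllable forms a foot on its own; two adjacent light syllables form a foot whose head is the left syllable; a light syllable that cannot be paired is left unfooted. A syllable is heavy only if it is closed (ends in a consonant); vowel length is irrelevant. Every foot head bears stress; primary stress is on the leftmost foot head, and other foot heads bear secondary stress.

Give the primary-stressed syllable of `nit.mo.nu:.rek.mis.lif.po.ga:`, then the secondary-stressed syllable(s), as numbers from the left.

Weights: 1 nit H, 2 mo L, 3 nu: L, 4 rek H, 5 mis H, 6 lif H, 7 po L, 8 ga: L.
Parse left to right (heavy = foot alone; LL = one foot; stranded L unfooted): (ˈnit) (ˈmo.nu:) (ˈrek) (ˈmis) (ˈlif) (ˈpo.ga:).
Foot heads: 1, 2, 4, 5, 6, 7.
Primary stress on the leftmost head = syllable 1.
Secondary stress on 2, 4, 5, 6, 7: ˈnit.ˌmo.nu:.ˌrek.ˌmis.ˌlif.ˌpo.ga:.

primary 1, secondary 2, 4, 5, 6, 7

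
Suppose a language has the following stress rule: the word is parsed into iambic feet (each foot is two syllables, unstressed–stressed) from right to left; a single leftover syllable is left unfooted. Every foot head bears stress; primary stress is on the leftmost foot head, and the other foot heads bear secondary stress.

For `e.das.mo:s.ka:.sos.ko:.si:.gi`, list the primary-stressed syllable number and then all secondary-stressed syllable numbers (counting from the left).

primary 2, secondary 4, 6, 8

Parse right to left into iambic (σˈσ) feet: (e.ˈdas) (mo:s.ˈka:) (sos.ˈko:) (si:.ˈgi).
Foot heads (stressed positions): 2, 4, 6, 8.
End Rule Leftmost: primary stress on the leftmost head = syllable 2.
Secondary stress on 4, 6, 8: e.ˈdas.mo:s.ˌka:.sos.ˌko:.si:.ˌgi.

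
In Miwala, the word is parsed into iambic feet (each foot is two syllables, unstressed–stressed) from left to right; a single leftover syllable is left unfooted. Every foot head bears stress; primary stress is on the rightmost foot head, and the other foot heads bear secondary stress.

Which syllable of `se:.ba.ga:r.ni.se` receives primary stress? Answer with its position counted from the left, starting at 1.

Parse left to right into iambic (σˈσ) feet: (se:.ˈba) (ga:r.ˈni) se. Syllable 5 is left unfooted.
Foot heads (stressed positions): 2, 4.
End Rule Rightmost: primary stress on the rightmost head = syllable 4.
Primary stress: syllable 4 → se:.ba.ga:r.ˈni.se.

4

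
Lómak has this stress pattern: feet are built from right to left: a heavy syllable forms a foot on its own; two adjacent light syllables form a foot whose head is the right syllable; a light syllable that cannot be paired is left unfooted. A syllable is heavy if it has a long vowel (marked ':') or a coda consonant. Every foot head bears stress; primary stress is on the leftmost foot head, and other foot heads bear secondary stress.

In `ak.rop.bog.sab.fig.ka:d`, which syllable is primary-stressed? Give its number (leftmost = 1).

1

Weights: 1 ak H, 2 rop H, 3 bog H, 4 sab H, 5 fig H, 6 ka:d H.
Parse right to left (heavy = foot alone; LL = one foot; stranded L unfooted): (ˈak) (ˈrop) (ˈbog) (ˈsab) (ˈfig) (ˈka:d).
Foot heads: 1, 2, 3, 4, 5, 6.
Primary stress on the leftmost head = syllable 1.
Primary stress: syllable 1 → ˈak.rop.bog.sab.fig.ka:d.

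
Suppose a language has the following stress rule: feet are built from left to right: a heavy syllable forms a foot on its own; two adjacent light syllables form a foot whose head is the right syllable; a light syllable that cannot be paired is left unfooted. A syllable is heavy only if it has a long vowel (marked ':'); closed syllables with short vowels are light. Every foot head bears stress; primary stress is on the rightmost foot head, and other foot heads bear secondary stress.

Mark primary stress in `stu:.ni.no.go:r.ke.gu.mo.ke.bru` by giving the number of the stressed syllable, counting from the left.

Weights: 1 stu: H, 2 ni L, 3 no L, 4 go:r H, 5 ke L, 6 gu L, 7 mo L, 8 ke L, 9 bru L.
Parse left to right (heavy = foot alone; LL = one foot; stranded L unfooted): (ˈstu:) (ni.ˈno) (ˈgo:r) (ke.ˈgu) (mo.ˈke) bru.
Foot heads: 1, 3, 4, 6, 8.
Primary stress on the rightmost head = syllable 8.
Primary stress: syllable 8 → stu:.ni.no.go:r.ke.gu.mo.ˈke.bru.

8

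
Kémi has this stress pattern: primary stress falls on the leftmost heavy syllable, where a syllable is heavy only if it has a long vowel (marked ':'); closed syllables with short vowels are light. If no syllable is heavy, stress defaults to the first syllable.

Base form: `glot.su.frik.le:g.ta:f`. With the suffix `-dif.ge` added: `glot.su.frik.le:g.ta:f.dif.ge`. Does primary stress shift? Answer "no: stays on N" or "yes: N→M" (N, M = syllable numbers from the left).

no: stays on 4

Base `glot.su.frik.le:g.ta:f` (5 syllables):
  Weights: 1 glot L, 2 su L, 3 frik L, 4 le:g H, 5 ta:f H.
  Heavy syllables in the domain: 4, 5. The leftmost is syllable 4 (le:g).
  → primary stress on syllable 4.
Suffixed `glot.su.frik.le:g.ta:f.dif.ge` (7 syllables):
  Weights: 1 glot L, 2 su L, 3 frik L, 4 le:g H, 5 ta:f H, 6 dif L, 7 ge L.
  Heavy syllables in the domain: 4, 5. The leftmost is syllable 4 (le:g).
  → primary stress on syllable 4.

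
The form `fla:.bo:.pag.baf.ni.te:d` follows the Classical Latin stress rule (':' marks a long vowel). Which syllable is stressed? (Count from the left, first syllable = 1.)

4

Classical Latin: stress the penult if heavy (long vowel or closed), else the antepenult.
Weights: 4 baf H, 5 ni L, 6 te:d H.
The penult (syllable 5, ni) is light, so stress falls on the antepenult (syllable 4, baf).
Stress on syllable 4: fla:.bo:.pag.ˈbaf.ni.te:d.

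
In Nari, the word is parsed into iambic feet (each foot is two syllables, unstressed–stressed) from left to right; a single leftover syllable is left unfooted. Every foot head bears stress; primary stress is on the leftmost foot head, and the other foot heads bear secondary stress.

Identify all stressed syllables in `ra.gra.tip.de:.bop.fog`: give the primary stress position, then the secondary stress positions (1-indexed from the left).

Parse left to right into iambic (σˈσ) feet: (ra.ˈgra) (tip.ˈde:) (bop.ˈfog).
Foot heads (stressed positions): 2, 4, 6.
End Rule Leftmost: primary stress on the leftmost head = syllable 2.
Secondary stress on 4, 6: ra.ˈgra.tip.ˌde:.bop.ˌfog.

primary 2, secondary 4, 6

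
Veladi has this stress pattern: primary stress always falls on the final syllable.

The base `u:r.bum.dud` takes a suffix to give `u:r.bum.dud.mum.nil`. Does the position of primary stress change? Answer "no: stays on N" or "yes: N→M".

yes: 3→5

Base `u:r.bum.dud` (3 syllables):
  The word has 3 syllables; the final syllable is syllable 3 (dud).
  → primary stress on syllable 3.
Suffixed `u:r.bum.dud.mum.nil` (5 syllables):
  The word has 5 syllables; the final syllable is syllable 5 (nil).
  → primary stress on syllable 5.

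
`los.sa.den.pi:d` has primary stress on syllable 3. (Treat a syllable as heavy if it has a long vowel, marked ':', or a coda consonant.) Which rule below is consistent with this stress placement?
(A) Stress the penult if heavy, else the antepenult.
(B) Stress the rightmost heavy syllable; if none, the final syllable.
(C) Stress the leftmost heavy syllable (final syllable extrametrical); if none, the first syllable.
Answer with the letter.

A

Rule A → syllable 3 ✓.
Rule B → syllable 4 (observed: 3).
Rule C → syllable 1 (observed: 3).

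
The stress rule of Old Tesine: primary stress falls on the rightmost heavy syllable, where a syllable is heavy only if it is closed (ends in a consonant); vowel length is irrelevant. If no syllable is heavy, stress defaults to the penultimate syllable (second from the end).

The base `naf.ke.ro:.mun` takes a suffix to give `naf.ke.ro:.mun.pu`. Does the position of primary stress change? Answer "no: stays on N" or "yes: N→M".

Base `naf.ke.ro:.mun` (4 syllables):
  Weights: 1 naf H, 2 ke L, 3 ro: L, 4 mun H.
  Heavy syllables in the domain: 1, 4. The rightmost is syllable 4 (mun).
  → primary stress on syllable 4.
Suffixed `naf.ke.ro:.mun.pu` (5 syllables):
  Weights: 1 naf H, 2 ke L, 3 ro: L, 4 mun H, 5 pu L.
  Heavy syllables in the domain: 1, 4. The rightmost is syllable 4 (mun).
  → primary stress on syllable 4.

no: stays on 4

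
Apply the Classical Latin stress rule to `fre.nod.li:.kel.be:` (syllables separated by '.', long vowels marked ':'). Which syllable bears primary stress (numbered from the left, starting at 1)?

Classical Latin: stress the penult if heavy (long vowel or closed), else the antepenult.
Weights: 3 li: H, 4 kel H, 5 be: H.
The penult (syllable 4, kel) is heavy, so it takes stress.
Stress on syllable 4: fre.nod.li:.ˈkel.be:.

4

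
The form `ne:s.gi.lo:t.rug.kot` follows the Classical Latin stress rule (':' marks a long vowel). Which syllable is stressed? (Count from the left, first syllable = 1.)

Classical Latin: stress the penult if heavy (long vowel or closed), else the antepenult.
Weights: 3 lo:t H, 4 rug H, 5 kot H.
The penult (syllable 4, rug) is heavy, so it takes stress.
Stress on syllable 4: ne:s.gi.lo:t.ˈrug.kot.

4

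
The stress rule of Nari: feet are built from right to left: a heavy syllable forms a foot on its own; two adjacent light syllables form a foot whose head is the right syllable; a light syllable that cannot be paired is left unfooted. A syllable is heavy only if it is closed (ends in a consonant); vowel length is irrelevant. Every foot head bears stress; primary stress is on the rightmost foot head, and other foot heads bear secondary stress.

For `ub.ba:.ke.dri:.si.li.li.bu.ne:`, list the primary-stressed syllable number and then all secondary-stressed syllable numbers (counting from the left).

Weights: 1 ub H, 2 ba: L, 3 ke L, 4 dri: L, 5 si L, 6 li L, 7 li L, 8 bu L, 9 ne: L.
Parse right to left (heavy = foot alone; LL = one foot; stranded L unfooted): (ˈub) (ba:.ˈke) (dri:.ˈsi) (li.ˈli) (bu.ˈne:).
Foot heads: 1, 3, 5, 7, 9.
Primary stress on the rightmost head = syllable 9.
Secondary stress on 1, 3, 5, 7: ˌub.ba:.ˌke.dri:.ˌsi.li.ˌli.bu.ˈne:.

primary 9, secondary 1, 3, 5, 7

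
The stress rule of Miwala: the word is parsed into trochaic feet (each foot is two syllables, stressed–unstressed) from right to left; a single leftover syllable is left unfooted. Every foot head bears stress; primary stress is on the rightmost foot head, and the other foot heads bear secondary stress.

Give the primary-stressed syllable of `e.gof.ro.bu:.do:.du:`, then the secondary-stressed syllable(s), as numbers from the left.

primary 5, secondary 1, 3

Parse right to left into trochaic (ˈσσ) feet: (ˈe.gof) (ˈro.bu:) (ˈdo:.du:).
Foot heads (stressed positions): 1, 3, 5.
End Rule Rightmost: primary stress on the rightmost head = syllable 5.
Secondary stress on 1, 3: ˌe.gof.ˌro.bu:.ˈdo:.du:.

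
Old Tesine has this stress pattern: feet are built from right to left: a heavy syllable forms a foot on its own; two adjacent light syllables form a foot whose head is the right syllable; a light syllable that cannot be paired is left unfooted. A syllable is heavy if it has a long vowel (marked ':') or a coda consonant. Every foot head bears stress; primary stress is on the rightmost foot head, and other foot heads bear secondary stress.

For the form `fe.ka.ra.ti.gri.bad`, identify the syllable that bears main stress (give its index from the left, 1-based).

Weights: 1 fe L, 2 ka L, 3 ra L, 4 ti L, 5 gri L, 6 bad H.
Parse right to left (heavy = foot alone; LL = one foot; stranded L unfooted): fe (ka.ˈra) (ti.ˈgri) (ˈbad).
Foot heads: 3, 5, 6.
Primary stress on the rightmost head = syllable 6.
Primary stress: syllable 6 → fe.ka.ra.ti.gri.ˈbad.

6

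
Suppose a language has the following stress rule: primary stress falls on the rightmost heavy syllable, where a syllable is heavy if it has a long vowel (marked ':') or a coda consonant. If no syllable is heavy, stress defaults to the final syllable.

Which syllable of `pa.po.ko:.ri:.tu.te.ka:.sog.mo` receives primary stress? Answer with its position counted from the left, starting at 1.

8

Weights: 1 pa L, 2 po L, 3 ko: H, 4 ri: H, 5 tu L, 6 te L, 7 ka: H, 8 sog H, 9 mo L.
Heavy syllables in the domain: 3, 4, 7, 8. The rightmost is syllable 8 (sog).
Primary stress: syllable 8 → pa.po.ko:.ri:.tu.te.ka:.ˈsog.mo.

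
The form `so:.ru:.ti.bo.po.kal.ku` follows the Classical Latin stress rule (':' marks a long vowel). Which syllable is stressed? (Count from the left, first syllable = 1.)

6

Classical Latin: stress the penult if heavy (long vowel or closed), else the antepenult.
Weights: 5 po L, 6 kal H, 7 ku L.
The penult (syllable 6, kal) is heavy, so it takes stress.
Stress on syllable 6: so:.ru:.ti.bo.po.ˈkal.ku.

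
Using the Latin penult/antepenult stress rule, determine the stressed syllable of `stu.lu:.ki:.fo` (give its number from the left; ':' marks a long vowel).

3

Classical Latin: stress the penult if heavy (long vowel or closed), else the antepenult.
Weights: 2 lu: H, 3 ki: H, 4 fo L.
The penult (syllable 3, ki:) is heavy, so it takes stress.
Stress on syllable 3: stu.lu:.ˈki:.fo.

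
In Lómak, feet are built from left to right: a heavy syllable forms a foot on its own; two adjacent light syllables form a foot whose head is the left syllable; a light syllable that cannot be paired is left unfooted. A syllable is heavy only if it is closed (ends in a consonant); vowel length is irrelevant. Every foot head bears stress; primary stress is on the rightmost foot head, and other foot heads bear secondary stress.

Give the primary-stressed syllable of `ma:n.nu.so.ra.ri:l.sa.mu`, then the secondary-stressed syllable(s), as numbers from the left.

primary 6, secondary 1, 2, 5

Weights: 1 ma:n H, 2 nu L, 3 so L, 4 ra L, 5 ri:l H, 6 sa L, 7 mu L.
Parse left to right (heavy = foot alone; LL = one foot; stranded L unfooted): (ˈma:n) (ˈnu.so) ra (ˈri:l) (ˈsa.mu).
Foot heads: 1, 2, 5, 6.
Primary stress on the rightmost head = syllable 6.
Secondary stress on 1, 2, 5: ˌma:n.ˌnu.so.ra.ˌri:l.ˈsa.mu.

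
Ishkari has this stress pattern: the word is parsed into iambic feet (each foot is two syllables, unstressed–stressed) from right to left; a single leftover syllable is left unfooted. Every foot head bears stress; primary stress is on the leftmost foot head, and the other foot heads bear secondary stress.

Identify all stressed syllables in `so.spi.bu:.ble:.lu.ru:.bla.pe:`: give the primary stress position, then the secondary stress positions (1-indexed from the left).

primary 2, secondary 4, 6, 8

Parse right to left into iambic (σˈσ) feet: (so.ˈspi) (bu:.ˈble:) (lu.ˈru:) (bla.ˈpe:).
Foot heads (stressed positions): 2, 4, 6, 8.
End Rule Leftmost: primary stress on the leftmost head = syllable 2.
Secondary stress on 4, 6, 8: so.ˈspi.bu:.ˌble:.lu.ˌru:.bla.ˌpe:.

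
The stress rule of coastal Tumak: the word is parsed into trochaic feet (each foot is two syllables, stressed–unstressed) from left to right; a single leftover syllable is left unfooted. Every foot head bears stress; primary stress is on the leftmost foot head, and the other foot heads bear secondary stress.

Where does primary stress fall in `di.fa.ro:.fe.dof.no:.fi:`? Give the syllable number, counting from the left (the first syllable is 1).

1

Parse left to right into trochaic (ˈσσ) feet: (ˈdi.fa) (ˈro:.fe) (ˈdof.no:) fi:. Syllable 7 is left unfooted.
Foot heads (stressed positions): 1, 3, 5.
End Rule Leftmost: primary stress on the leftmost head = syllable 1.
Primary stress: syllable 1 → ˈdi.fa.ro:.fe.dof.no:.fi:.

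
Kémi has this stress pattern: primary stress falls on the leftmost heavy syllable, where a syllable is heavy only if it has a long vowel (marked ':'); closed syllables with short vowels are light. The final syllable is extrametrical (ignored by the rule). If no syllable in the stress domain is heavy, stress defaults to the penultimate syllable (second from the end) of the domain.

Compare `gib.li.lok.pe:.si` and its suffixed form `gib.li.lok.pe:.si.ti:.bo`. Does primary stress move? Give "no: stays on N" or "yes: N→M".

no: stays on 4

Base `gib.li.lok.pe:.si` (5 syllables):
  The final syllable (5, si) is extrametrical; the stress domain is syllables 1–4.
  Weights: 1 gib L, 2 li L, 3 lok L, 4 pe: H.
  Heavy syllables in the domain: 4. The leftmost is syllable 4 (pe:).
  → primary stress on syllable 4.
Suffixed `gib.li.lok.pe:.si.ti:.bo` (7 syllables):
  The final syllable (7, bo) is extrametrical; the stress domain is syllables 1–6.
  Weights: 1 gib L, 2 li L, 3 lok L, 4 pe: H, 5 si L, 6 ti: H.
  Heavy syllables in the domain: 4, 6. The leftmost is syllable 4 (pe:).
  → primary stress on syllable 4.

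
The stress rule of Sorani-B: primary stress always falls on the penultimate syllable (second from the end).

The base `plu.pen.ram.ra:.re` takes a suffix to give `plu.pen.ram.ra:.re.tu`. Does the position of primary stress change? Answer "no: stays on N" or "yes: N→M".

Base `plu.pen.ram.ra:.re` (5 syllables):
  The word has 5 syllables; the penultimate syllable (second from the end) is syllable 4 (ra:).
  → primary stress on syllable 4.
Suffixed `plu.pen.ram.ra:.re.tu` (6 syllables):
  The word has 6 syllables; the penultimate syllable (second from the end) is syllable 5 (re).
  → primary stress on syllable 5.

yes: 4→5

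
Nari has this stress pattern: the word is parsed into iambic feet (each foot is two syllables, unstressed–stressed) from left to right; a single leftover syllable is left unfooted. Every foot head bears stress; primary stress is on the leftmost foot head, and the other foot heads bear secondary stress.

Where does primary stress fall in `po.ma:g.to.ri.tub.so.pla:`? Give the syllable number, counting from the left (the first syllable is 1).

Parse left to right into iambic (σˈσ) feet: (po.ˈma:g) (to.ˈri) (tub.ˈso) pla:. Syllable 7 is left unfooted.
Foot heads (stressed positions): 2, 4, 6.
End Rule Leftmost: primary stress on the leftmost head = syllable 2.
Primary stress: syllable 2 → po.ˈma:g.to.ri.tub.so.pla:.

2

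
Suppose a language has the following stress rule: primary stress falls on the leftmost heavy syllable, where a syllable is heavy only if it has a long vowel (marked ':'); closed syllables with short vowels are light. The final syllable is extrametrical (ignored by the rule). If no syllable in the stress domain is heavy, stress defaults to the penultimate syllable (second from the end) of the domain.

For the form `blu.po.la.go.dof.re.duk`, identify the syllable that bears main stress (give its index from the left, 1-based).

The final syllable (7, duk) is extrametrical; the stress domain is syllables 1–6.
Weights: 1 blu L, 2 po L, 3 la L, 4 go L, 5 dof L, 6 re L.
No heavy syllable in the domain; default to the penultimate syllable (second from the end) of the domain = syllable 5.
Primary stress: syllable 5 → blu.po.la.go.ˈdof.re.duk.

5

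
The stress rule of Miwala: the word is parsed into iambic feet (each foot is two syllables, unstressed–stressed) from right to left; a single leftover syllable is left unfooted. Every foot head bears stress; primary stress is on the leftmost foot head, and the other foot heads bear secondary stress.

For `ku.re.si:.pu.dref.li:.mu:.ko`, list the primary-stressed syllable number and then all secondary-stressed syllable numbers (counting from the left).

primary 2, secondary 4, 6, 8

Parse right to left into iambic (σˈσ) feet: (ku.ˈre) (si:.ˈpu) (dref.ˈli:) (mu:.ˈko).
Foot heads (stressed positions): 2, 4, 6, 8.
End Rule Leftmost: primary stress on the leftmost head = syllable 2.
Secondary stress on 4, 6, 8: ku.ˈre.si:.ˌpu.dref.ˌli:.mu:.ˌko.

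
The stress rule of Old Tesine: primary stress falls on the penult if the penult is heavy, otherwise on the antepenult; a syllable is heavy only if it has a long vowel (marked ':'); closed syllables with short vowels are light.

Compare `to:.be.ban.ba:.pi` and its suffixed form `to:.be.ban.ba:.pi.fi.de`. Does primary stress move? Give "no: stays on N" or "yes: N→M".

Base `to:.be.ban.ba:.pi` (5 syllables):
  Weights: 3 ban L, 4 ba: H, 5 pi L.
  The penult (syllable 4, ba:) is heavy, so it takes stress.
  → primary stress on syllable 4.
Suffixed `to:.be.ban.ba:.pi.fi.de` (7 syllables):
  Weights: 5 pi L, 6 fi L, 7 de L.
  The penult (syllable 6, fi) is light, so stress falls on the antepenult (syllable 5, pi).
  → primary stress on syllable 5.

yes: 4→5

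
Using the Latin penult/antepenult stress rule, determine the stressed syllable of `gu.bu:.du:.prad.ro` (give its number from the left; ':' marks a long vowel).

Classical Latin: stress the penult if heavy (long vowel or closed), else the antepenult.
Weights: 3 du: H, 4 prad H, 5 ro L.
The penult (syllable 4, prad) is heavy, so it takes stress.
Stress on syllable 4: gu.bu:.du:.ˈprad.ro.

4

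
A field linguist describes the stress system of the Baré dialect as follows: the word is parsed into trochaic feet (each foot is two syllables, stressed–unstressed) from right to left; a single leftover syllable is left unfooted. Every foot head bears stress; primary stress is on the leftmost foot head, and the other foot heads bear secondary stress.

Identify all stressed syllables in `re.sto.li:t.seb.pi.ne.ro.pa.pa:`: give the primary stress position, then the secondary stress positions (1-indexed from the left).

primary 2, secondary 4, 6, 8

Parse right to left into trochaic (ˈσσ) feet: re (ˈsto.li:t) (ˈseb.pi) (ˈne.ro) (ˈpa.pa:). Syllable 1 is left unfooted.
Foot heads (stressed positions): 2, 4, 6, 8.
End Rule Leftmost: primary stress on the leftmost head = syllable 2.
Secondary stress on 4, 6, 8: re.ˈsto.li:t.ˌseb.pi.ˌne.ro.ˌpa.pa:.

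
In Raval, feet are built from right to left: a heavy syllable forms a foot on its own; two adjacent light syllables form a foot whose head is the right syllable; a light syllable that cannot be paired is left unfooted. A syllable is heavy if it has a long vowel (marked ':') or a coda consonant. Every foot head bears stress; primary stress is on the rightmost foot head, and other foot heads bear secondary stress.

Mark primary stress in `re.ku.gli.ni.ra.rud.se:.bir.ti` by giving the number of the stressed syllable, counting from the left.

Weights: 1 re L, 2 ku L, 3 gli L, 4 ni L, 5 ra L, 6 rud H, 7 se: H, 8 bir H, 9 ti L.
Parse right to left (heavy = foot alone; LL = one foot; stranded L unfooted): re (ku.ˈgli) (ni.ˈra) (ˈrud) (ˈse:) (ˈbir) ti.
Foot heads: 3, 5, 6, 7, 8.
Primary stress on the rightmost head = syllable 8.
Primary stress: syllable 8 → re.ku.gli.ni.ra.rud.se:.ˈbir.ti.

8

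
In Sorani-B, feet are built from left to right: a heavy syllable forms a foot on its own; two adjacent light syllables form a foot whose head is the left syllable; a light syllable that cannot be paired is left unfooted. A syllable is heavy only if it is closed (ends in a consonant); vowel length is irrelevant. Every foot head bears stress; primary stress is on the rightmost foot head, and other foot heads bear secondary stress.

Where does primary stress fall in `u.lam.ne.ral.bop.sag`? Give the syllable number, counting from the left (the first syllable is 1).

6

Weights: 1 u L, 2 lam H, 3 ne L, 4 ral H, 5 bop H, 6 sag H.
Parse left to right (heavy = foot alone; LL = one foot; stranded L unfooted): u (ˈlam) ne (ˈral) (ˈbop) (ˈsag).
Foot heads: 2, 4, 5, 6.
Primary stress on the rightmost head = syllable 6.
Primary stress: syllable 6 → u.lam.ne.ral.bop.ˈsag.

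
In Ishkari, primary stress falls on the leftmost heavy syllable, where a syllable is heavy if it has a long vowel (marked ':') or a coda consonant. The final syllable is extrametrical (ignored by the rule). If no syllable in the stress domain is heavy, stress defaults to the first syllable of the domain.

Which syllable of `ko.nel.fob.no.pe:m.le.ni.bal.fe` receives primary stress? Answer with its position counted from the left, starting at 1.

2

The final syllable (9, fe) is extrametrical; the stress domain is syllables 1–8.
Weights: 1 ko L, 2 nel H, 3 fob H, 4 no L, 5 pe:m H, 6 le L, 7 ni L, 8 bal H.
Heavy syllables in the domain: 2, 3, 5, 8. The leftmost is syllable 2 (nel).
Primary stress: syllable 2 → ko.ˈnel.fob.no.pe:m.le.ni.bal.fe.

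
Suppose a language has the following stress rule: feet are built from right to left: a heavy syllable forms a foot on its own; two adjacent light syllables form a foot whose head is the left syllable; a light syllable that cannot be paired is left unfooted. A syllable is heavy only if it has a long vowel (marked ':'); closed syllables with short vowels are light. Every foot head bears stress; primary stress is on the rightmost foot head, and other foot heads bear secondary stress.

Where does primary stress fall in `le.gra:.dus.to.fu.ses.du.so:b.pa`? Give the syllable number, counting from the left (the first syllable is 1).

8

Weights: 1 le L, 2 gra: H, 3 dus L, 4 to L, 5 fu L, 6 ses L, 7 du L, 8 so:b H, 9 pa L.
Parse right to left (heavy = foot alone; LL = one foot; stranded L unfooted): le (ˈgra:) dus (ˈto.fu) (ˈses.du) (ˈso:b) pa.
Foot heads: 2, 4, 6, 8.
Primary stress on the rightmost head = syllable 8.
Primary stress: syllable 8 → le.gra:.dus.to.fu.ses.du.ˈso:b.pa.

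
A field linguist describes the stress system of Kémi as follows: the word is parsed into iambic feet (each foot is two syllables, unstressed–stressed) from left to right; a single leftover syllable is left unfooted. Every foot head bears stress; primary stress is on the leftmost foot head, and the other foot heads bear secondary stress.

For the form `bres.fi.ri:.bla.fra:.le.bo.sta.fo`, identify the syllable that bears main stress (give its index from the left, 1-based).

Parse left to right into iambic (σˈσ) feet: (bres.ˈfi) (ri:.ˈbla) (fra:.ˈle) (bo.ˈsta) fo. Syllable 9 is left unfooted.
Foot heads (stressed positions): 2, 4, 6, 8.
End Rule Leftmost: primary stress on the leftmost head = syllable 2.
Primary stress: syllable 2 → bres.ˈfi.ri:.bla.fra:.le.bo.sta.fo.

2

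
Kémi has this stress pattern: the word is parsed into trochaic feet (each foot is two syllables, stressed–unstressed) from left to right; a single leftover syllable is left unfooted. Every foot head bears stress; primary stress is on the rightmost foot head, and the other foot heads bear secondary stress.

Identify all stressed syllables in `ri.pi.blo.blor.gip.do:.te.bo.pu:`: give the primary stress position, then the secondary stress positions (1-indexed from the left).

primary 7, secondary 1, 3, 5

Parse left to right into trochaic (ˈσσ) feet: (ˈri.pi) (ˈblo.blor) (ˈgip.do:) (ˈte.bo) pu:. Syllable 9 is left unfooted.
Foot heads (stressed positions): 1, 3, 5, 7.
End Rule Rightmost: primary stress on the rightmost head = syllable 7.
Secondary stress on 1, 3, 5: ˌri.pi.ˌblo.blor.ˌgip.do:.ˈte.bo.pu:.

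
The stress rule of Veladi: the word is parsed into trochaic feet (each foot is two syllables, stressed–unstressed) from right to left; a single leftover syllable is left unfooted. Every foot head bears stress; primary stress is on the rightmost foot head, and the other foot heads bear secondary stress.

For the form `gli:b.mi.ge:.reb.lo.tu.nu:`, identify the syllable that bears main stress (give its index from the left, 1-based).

Parse right to left into trochaic (ˈσσ) feet: gli:b (ˈmi.ge:) (ˈreb.lo) (ˈtu.nu:). Syllable 1 is left unfooted.
Foot heads (stressed positions): 2, 4, 6.
End Rule Rightmost: primary stress on the rightmost head = syllable 6.
Primary stress: syllable 6 → gli:b.mi.ge:.reb.lo.ˈtu.nu:.

6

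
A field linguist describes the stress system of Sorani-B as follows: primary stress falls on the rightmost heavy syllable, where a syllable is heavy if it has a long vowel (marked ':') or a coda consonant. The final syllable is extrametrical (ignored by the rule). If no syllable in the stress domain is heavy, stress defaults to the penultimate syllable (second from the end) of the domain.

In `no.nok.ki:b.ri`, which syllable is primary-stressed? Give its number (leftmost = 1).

The final syllable (4, ri) is extrametrical; the stress domain is syllables 1–3.
Weights: 1 no L, 2 nok H, 3 ki:b H.
Heavy syllables in the domain: 2, 3. The rightmost is syllable 3 (ki:b).
Primary stress: syllable 3 → no.nok.ˈki:b.ri.

3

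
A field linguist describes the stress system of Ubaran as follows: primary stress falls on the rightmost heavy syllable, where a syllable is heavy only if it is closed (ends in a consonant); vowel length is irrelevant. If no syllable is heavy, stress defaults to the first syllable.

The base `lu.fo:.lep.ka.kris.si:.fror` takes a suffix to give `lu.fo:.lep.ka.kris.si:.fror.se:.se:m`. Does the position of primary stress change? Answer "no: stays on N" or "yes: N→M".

Base `lu.fo:.lep.ka.kris.si:.fror` (7 syllables):
  Weights: 1 lu L, 2 fo: L, 3 lep H, 4 ka L, 5 kris H, 6 si: L, 7 fror H.
  Heavy syllables in the domain: 3, 5, 7. The rightmost is syllable 7 (fror).
  → primary stress on syllable 7.
Suffixed `lu.fo:.lep.ka.kris.si:.fror.se:.se:m` (9 syllables):
  Weights: 1 lu L, 2 fo: L, 3 lep H, 4 ka L, 5 kris H, 6 si: L, 7 fror H, 8 se: L, 9 se:m H.
  Heavy syllables in the domain: 3, 5, 7, 9. The rightmost is syllable 9 (se:m).
  → primary stress on syllable 9.

yes: 7→9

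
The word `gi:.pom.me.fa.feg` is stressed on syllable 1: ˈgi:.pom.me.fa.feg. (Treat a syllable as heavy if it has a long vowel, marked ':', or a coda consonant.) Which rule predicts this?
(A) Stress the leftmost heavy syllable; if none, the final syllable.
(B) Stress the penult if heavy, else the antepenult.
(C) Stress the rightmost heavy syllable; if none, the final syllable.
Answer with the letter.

Rule A → syllable 1 ✓.
Rule B → syllable 3 (observed: 1).
Rule C → syllable 5 (observed: 1).

A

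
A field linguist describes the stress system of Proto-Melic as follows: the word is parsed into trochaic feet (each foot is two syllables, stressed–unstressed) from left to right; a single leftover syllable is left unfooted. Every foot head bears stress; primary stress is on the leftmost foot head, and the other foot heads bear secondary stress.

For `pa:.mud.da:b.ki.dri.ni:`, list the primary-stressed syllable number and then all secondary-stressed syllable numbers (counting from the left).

primary 1, secondary 3, 5

Parse left to right into trochaic (ˈσσ) feet: (ˈpa:.mud) (ˈda:b.ki) (ˈdri.ni:).
Foot heads (stressed positions): 1, 3, 5.
End Rule Leftmost: primary stress on the leftmost head = syllable 1.
Secondary stress on 3, 5: ˈpa:.mud.ˌda:b.ki.ˌdri.ni:.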